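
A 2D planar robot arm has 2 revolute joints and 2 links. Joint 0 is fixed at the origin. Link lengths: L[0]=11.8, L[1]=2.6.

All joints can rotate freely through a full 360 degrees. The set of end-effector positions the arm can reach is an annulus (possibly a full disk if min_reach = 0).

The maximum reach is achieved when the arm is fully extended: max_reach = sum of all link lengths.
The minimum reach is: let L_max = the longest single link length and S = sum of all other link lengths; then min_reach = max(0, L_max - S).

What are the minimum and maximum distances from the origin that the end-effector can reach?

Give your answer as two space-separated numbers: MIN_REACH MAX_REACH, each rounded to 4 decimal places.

Link lengths: [11.8, 2.6]
max_reach = 11.8 + 2.6 = 14.4
L_max = max([11.8, 2.6]) = 11.8
S (sum of others) = 14.4 - 11.8 = 2.6
min_reach = max(0, 11.8 - 2.6) = max(0, 9.2) = 9.2

Answer: 9.2000 14.4000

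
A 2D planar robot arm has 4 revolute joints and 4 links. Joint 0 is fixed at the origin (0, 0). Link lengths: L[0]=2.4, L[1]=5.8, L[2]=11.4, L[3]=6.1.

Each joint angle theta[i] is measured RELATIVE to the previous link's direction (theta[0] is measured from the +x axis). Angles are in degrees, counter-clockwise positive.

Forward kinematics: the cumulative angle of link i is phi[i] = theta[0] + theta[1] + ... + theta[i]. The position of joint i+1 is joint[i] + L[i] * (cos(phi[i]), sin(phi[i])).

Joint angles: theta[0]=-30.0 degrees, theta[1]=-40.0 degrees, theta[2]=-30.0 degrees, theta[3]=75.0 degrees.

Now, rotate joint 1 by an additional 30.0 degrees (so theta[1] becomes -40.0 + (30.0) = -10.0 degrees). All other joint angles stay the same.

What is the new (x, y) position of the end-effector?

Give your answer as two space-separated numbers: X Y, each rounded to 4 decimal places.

Answer: 16.4973 -15.1090

Derivation:
joint[0] = (0.0000, 0.0000)  (base)
link 0: phi[0] = -30 = -30 deg
  cos(-30 deg) = 0.8660, sin(-30 deg) = -0.5000
  joint[1] = (0.0000, 0.0000) + 2.4 * (0.8660, -0.5000) = (0.0000 + 2.0785, 0.0000 + -1.2000) = (2.0785, -1.2000)
link 1: phi[1] = -30 + -10 = -40 deg
  cos(-40 deg) = 0.7660, sin(-40 deg) = -0.6428
  joint[2] = (2.0785, -1.2000) + 5.8 * (0.7660, -0.6428) = (2.0785 + 4.4431, -1.2000 + -3.7282) = (6.5215, -4.9282)
link 2: phi[2] = -30 + -10 + -30 = -70 deg
  cos(-70 deg) = 0.3420, sin(-70 deg) = -0.9397
  joint[3] = (6.5215, -4.9282) + 11.4 * (0.3420, -0.9397) = (6.5215 + 3.8990, -4.9282 + -10.7125) = (10.4205, -15.6407)
link 3: phi[3] = -30 + -10 + -30 + 75 = 5 deg
  cos(5 deg) = 0.9962, sin(5 deg) = 0.0872
  joint[4] = (10.4205, -15.6407) + 6.1 * (0.9962, 0.0872) = (10.4205 + 6.0768, -15.6407 + 0.5317) = (16.4973, -15.1090)
End effector: (16.4973, -15.1090)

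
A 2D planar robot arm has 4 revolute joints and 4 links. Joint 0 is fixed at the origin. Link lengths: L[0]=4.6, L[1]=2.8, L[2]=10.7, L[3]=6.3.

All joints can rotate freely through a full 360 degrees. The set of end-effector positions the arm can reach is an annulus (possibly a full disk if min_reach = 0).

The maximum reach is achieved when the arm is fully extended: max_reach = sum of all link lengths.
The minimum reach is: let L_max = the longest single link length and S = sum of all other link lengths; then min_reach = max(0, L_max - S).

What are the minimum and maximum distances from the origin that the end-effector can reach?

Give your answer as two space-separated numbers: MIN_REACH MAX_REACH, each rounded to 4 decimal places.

Link lengths: [4.6, 2.8, 10.7, 6.3]
max_reach = 4.6 + 2.8 + 10.7 + 6.3 = 24.4
L_max = max([4.6, 2.8, 10.7, 6.3]) = 10.7
S (sum of others) = 24.4 - 10.7 = 13.7
min_reach = max(0, 10.7 - 13.7) = max(0, -3) = 0

Answer: 0.0000 24.4000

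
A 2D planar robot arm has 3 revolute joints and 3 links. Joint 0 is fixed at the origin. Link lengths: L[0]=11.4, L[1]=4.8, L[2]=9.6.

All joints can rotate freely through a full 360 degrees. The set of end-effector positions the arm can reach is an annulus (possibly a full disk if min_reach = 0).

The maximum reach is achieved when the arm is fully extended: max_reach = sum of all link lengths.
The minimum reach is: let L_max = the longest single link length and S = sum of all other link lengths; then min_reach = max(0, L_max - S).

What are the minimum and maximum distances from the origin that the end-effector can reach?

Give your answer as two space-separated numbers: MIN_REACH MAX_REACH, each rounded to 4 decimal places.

Answer: 0.0000 25.8000

Derivation:
Link lengths: [11.4, 4.8, 9.6]
max_reach = 11.4 + 4.8 + 9.6 = 25.8
L_max = max([11.4, 4.8, 9.6]) = 11.4
S (sum of others) = 25.8 - 11.4 = 14.4
min_reach = max(0, 11.4 - 14.4) = max(0, -3) = 0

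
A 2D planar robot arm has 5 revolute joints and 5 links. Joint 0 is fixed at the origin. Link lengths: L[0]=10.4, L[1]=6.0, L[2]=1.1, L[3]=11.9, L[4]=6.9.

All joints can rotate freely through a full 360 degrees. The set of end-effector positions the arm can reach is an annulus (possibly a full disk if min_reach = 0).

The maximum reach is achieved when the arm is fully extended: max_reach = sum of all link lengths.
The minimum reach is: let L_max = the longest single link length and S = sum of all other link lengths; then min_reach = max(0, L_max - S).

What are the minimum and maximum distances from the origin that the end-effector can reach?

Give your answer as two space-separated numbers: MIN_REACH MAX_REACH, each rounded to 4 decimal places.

Answer: 0.0000 36.3000

Derivation:
Link lengths: [10.4, 6.0, 1.1, 11.9, 6.9]
max_reach = 10.4 + 6 + 1.1 + 11.9 + 6.9 = 36.3
L_max = max([10.4, 6.0, 1.1, 11.9, 6.9]) = 11.9
S (sum of others) = 36.3 - 11.9 = 24.4
min_reach = max(0, 11.9 - 24.4) = max(0, -12.5) = 0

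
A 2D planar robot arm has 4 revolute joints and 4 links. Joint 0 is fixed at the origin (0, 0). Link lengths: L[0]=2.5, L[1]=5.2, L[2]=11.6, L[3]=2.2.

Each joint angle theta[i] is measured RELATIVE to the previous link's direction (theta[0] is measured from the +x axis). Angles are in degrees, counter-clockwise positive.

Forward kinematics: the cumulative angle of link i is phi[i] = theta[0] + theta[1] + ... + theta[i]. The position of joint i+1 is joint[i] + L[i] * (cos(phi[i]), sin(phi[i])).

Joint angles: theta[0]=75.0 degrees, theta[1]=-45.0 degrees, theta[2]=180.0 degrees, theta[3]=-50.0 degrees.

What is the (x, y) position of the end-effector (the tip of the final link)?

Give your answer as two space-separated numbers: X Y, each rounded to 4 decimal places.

joint[0] = (0.0000, 0.0000)  (base)
link 0: phi[0] = 75 = 75 deg
  cos(75 deg) = 0.2588, sin(75 deg) = 0.9659
  joint[1] = (0.0000, 0.0000) + 2.5 * (0.2588, 0.9659) = (0.0000 + 0.6470, 0.0000 + 2.4148) = (0.6470, 2.4148)
link 1: phi[1] = 75 + -45 = 30 deg
  cos(30 deg) = 0.8660, sin(30 deg) = 0.5000
  joint[2] = (0.6470, 2.4148) + 5.2 * (0.8660, 0.5000) = (0.6470 + 4.5033, 2.4148 + 2.6000) = (5.1504, 5.0148)
link 2: phi[2] = 75 + -45 + 180 = 210 deg
  cos(210 deg) = -0.8660, sin(210 deg) = -0.5000
  joint[3] = (5.1504, 5.0148) + 11.6 * (-0.8660, -0.5000) = (5.1504 + -10.0459, 5.0148 + -5.8000) = (-4.8955, -0.7852)
link 3: phi[3] = 75 + -45 + 180 + -50 = 160 deg
  cos(160 deg) = -0.9397, sin(160 deg) = 0.3420
  joint[4] = (-4.8955, -0.7852) + 2.2 * (-0.9397, 0.3420) = (-4.8955 + -2.0673, -0.7852 + 0.7524) = (-6.9628, -0.0327)
End effector: (-6.9628, -0.0327)

Answer: -6.9628 -0.0327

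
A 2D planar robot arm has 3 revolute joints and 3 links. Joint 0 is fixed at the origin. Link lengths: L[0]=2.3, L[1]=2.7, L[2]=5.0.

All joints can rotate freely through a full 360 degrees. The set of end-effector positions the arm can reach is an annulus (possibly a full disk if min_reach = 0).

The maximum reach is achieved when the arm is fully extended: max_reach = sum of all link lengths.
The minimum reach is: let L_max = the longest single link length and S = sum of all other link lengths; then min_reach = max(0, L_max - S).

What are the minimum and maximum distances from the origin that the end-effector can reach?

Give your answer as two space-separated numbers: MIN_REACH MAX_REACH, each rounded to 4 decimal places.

Answer: 0.0000 10.0000

Derivation:
Link lengths: [2.3, 2.7, 5.0]
max_reach = 2.3 + 2.7 + 5 = 10
L_max = max([2.3, 2.7, 5.0]) = 5
S (sum of others) = 10 - 5 = 5
min_reach = max(0, 5 - 5) = max(0, 0) = 0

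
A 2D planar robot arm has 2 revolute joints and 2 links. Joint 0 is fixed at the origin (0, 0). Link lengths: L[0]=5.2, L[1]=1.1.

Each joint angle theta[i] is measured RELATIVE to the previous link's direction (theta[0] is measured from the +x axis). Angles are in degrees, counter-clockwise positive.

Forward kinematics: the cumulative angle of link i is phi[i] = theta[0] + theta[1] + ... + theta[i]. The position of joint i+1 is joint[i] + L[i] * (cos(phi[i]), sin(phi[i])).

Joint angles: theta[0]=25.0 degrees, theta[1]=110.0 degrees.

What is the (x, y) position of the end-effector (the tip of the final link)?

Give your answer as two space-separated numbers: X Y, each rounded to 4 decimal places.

Answer: 3.9350 2.9754

Derivation:
joint[0] = (0.0000, 0.0000)  (base)
link 0: phi[0] = 25 = 25 deg
  cos(25 deg) = 0.9063, sin(25 deg) = 0.4226
  joint[1] = (0.0000, 0.0000) + 5.2 * (0.9063, 0.4226) = (0.0000 + 4.7128, 0.0000 + 2.1976) = (4.7128, 2.1976)
link 1: phi[1] = 25 + 110 = 135 deg
  cos(135 deg) = -0.7071, sin(135 deg) = 0.7071
  joint[2] = (4.7128, 2.1976) + 1.1 * (-0.7071, 0.7071) = (4.7128 + -0.7778, 2.1976 + 0.7778) = (3.9350, 2.9754)
End effector: (3.9350, 2.9754)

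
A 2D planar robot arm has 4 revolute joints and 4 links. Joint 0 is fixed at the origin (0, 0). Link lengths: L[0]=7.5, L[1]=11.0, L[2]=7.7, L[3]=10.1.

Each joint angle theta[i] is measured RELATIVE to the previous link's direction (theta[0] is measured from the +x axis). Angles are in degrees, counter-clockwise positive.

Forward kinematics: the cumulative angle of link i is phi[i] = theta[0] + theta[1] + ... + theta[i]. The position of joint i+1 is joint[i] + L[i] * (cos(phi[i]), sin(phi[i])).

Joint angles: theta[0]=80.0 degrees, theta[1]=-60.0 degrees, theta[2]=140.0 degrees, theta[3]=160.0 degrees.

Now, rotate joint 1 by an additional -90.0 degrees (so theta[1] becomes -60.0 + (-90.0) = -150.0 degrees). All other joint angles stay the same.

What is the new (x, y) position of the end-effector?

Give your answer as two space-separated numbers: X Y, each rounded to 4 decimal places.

joint[0] = (0.0000, 0.0000)  (base)
link 0: phi[0] = 80 = 80 deg
  cos(80 deg) = 0.1736, sin(80 deg) = 0.9848
  joint[1] = (0.0000, 0.0000) + 7.5 * (0.1736, 0.9848) = (0.0000 + 1.3024, 0.0000 + 7.3861) = (1.3024, 7.3861)
link 1: phi[1] = 80 + -150 = -70 deg
  cos(-70 deg) = 0.3420, sin(-70 deg) = -0.9397
  joint[2] = (1.3024, 7.3861) + 11 * (0.3420, -0.9397) = (1.3024 + 3.7622, 7.3861 + -10.3366) = (5.0646, -2.9506)
link 2: phi[2] = 80 + -150 + 140 = 70 deg
  cos(70 deg) = 0.3420, sin(70 deg) = 0.9397
  joint[3] = (5.0646, -2.9506) + 7.7 * (0.3420, 0.9397) = (5.0646 + 2.6336, -2.9506 + 7.2356) = (7.6981, 4.2851)
link 3: phi[3] = 80 + -150 + 140 + 160 = 230 deg
  cos(230 deg) = -0.6428, sin(230 deg) = -0.7660
  joint[4] = (7.6981, 4.2851) + 10.1 * (-0.6428, -0.7660) = (7.6981 + -6.4922, 4.2851 + -7.7370) = (1.2060, -3.4520)
End effector: (1.2060, -3.4520)

Answer: 1.2060 -3.4520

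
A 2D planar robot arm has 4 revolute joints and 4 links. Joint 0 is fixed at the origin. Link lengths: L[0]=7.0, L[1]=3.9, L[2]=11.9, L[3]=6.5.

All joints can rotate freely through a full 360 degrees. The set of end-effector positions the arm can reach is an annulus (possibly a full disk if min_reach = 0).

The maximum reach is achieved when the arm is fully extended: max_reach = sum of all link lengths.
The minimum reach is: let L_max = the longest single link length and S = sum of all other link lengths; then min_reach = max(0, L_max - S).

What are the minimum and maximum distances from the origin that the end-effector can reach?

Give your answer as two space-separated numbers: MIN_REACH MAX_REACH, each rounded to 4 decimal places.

Link lengths: [7.0, 3.9, 11.9, 6.5]
max_reach = 7 + 3.9 + 11.9 + 6.5 = 29.3
L_max = max([7.0, 3.9, 11.9, 6.5]) = 11.9
S (sum of others) = 29.3 - 11.9 = 17.4
min_reach = max(0, 11.9 - 17.4) = max(0, -5.5) = 0

Answer: 0.0000 29.3000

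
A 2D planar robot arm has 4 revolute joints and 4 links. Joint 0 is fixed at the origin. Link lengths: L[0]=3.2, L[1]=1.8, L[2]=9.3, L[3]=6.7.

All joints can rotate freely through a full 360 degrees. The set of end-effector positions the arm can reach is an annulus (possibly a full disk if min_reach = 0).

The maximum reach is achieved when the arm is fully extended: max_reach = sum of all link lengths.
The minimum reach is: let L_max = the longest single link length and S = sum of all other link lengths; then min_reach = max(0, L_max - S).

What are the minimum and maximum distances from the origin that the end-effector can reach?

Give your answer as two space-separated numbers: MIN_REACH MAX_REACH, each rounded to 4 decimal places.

Answer: 0.0000 21.0000

Derivation:
Link lengths: [3.2, 1.8, 9.3, 6.7]
max_reach = 3.2 + 1.8 + 9.3 + 6.7 = 21
L_max = max([3.2, 1.8, 9.3, 6.7]) = 9.3
S (sum of others) = 21 - 9.3 = 11.7
min_reach = max(0, 9.3 - 11.7) = max(0, -2.4) = 0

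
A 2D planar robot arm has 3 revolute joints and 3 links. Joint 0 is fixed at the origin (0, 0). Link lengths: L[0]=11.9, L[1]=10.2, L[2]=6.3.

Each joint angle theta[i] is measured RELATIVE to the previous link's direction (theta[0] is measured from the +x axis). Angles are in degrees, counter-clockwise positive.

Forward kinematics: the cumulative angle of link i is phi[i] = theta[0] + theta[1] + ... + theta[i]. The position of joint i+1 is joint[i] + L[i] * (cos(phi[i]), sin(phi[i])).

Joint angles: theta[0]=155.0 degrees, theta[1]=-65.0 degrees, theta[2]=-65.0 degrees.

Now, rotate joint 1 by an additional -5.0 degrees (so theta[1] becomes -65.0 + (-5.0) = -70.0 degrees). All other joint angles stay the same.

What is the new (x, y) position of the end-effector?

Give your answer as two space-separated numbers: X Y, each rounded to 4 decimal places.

Answer: -3.9760 17.3451

Derivation:
joint[0] = (0.0000, 0.0000)  (base)
link 0: phi[0] = 155 = 155 deg
  cos(155 deg) = -0.9063, sin(155 deg) = 0.4226
  joint[1] = (0.0000, 0.0000) + 11.9 * (-0.9063, 0.4226) = (0.0000 + -10.7851, 0.0000 + 5.0292) = (-10.7851, 5.0292)
link 1: phi[1] = 155 + -70 = 85 deg
  cos(85 deg) = 0.0872, sin(85 deg) = 0.9962
  joint[2] = (-10.7851, 5.0292) + 10.2 * (0.0872, 0.9962) = (-10.7851 + 0.8890, 5.0292 + 10.1612) = (-9.8961, 15.1903)
link 2: phi[2] = 155 + -70 + -65 = 20 deg
  cos(20 deg) = 0.9397, sin(20 deg) = 0.3420
  joint[3] = (-9.8961, 15.1903) + 6.3 * (0.9397, 0.3420) = (-9.8961 + 5.9201, 15.1903 + 2.1547) = (-3.9760, 17.3451)
End effector: (-3.9760, 17.3451)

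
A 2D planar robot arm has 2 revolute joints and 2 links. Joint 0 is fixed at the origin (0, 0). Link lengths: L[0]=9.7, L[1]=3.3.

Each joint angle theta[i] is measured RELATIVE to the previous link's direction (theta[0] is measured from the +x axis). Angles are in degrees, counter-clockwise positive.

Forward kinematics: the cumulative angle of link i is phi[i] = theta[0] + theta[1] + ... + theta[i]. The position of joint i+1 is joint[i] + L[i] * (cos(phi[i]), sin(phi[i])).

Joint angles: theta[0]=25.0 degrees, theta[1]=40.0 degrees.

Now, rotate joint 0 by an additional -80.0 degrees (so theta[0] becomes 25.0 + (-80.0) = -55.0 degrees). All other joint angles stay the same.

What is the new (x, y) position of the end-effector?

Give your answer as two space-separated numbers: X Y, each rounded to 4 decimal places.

joint[0] = (0.0000, 0.0000)  (base)
link 0: phi[0] = -55 = -55 deg
  cos(-55 deg) = 0.5736, sin(-55 deg) = -0.8192
  joint[1] = (0.0000, 0.0000) + 9.7 * (0.5736, -0.8192) = (0.0000 + 5.5637, 0.0000 + -7.9458) = (5.5637, -7.9458)
link 1: phi[1] = -55 + 40 = -15 deg
  cos(-15 deg) = 0.9659, sin(-15 deg) = -0.2588
  joint[2] = (5.5637, -7.9458) + 3.3 * (0.9659, -0.2588) = (5.5637 + 3.1876, -7.9458 + -0.8541) = (8.7512, -8.7999)
End effector: (8.7512, -8.7999)

Answer: 8.7512 -8.7999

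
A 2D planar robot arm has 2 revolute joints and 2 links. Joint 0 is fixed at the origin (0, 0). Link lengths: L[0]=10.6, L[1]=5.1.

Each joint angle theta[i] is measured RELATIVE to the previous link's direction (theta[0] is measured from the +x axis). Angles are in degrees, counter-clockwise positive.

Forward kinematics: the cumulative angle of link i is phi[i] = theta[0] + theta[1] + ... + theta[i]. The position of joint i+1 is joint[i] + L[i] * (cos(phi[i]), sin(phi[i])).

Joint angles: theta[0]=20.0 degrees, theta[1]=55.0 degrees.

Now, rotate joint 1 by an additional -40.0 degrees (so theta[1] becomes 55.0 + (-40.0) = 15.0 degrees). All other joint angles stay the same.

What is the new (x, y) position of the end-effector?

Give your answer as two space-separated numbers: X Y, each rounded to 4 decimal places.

joint[0] = (0.0000, 0.0000)  (base)
link 0: phi[0] = 20 = 20 deg
  cos(20 deg) = 0.9397, sin(20 deg) = 0.3420
  joint[1] = (0.0000, 0.0000) + 10.6 * (0.9397, 0.3420) = (0.0000 + 9.9607, 0.0000 + 3.6254) = (9.9607, 3.6254)
link 1: phi[1] = 20 + 15 = 35 deg
  cos(35 deg) = 0.8192, sin(35 deg) = 0.5736
  joint[2] = (9.9607, 3.6254) + 5.1 * (0.8192, 0.5736) = (9.9607 + 4.1777, 3.6254 + 2.9252) = (14.1384, 6.5507)
End effector: (14.1384, 6.5507)

Answer: 14.1384 6.5507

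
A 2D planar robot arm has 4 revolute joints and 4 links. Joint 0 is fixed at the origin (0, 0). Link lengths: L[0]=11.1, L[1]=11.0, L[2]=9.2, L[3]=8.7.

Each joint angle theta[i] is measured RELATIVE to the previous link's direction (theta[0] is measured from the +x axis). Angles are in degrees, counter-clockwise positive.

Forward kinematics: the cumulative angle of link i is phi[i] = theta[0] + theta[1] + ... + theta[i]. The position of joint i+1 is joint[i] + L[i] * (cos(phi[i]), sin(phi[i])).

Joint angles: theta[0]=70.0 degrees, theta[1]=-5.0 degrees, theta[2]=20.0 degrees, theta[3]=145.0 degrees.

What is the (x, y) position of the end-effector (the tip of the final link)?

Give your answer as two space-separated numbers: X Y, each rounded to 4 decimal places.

joint[0] = (0.0000, 0.0000)  (base)
link 0: phi[0] = 70 = 70 deg
  cos(70 deg) = 0.3420, sin(70 deg) = 0.9397
  joint[1] = (0.0000, 0.0000) + 11.1 * (0.3420, 0.9397) = (0.0000 + 3.7964, 0.0000 + 10.4306) = (3.7964, 10.4306)
link 1: phi[1] = 70 + -5 = 65 deg
  cos(65 deg) = 0.4226, sin(65 deg) = 0.9063
  joint[2] = (3.7964, 10.4306) + 11 * (0.4226, 0.9063) = (3.7964 + 4.6488, 10.4306 + 9.9694) = (8.4452, 20.4000)
link 2: phi[2] = 70 + -5 + 20 = 85 deg
  cos(85 deg) = 0.0872, sin(85 deg) = 0.9962
  joint[3] = (8.4452, 20.4000) + 9.2 * (0.0872, 0.9962) = (8.4452 + 0.8018, 20.4000 + 9.1650) = (9.2471, 29.5650)
link 3: phi[3] = 70 + -5 + 20 + 145 = 230 deg
  cos(230 deg) = -0.6428, sin(230 deg) = -0.7660
  joint[4] = (9.2471, 29.5650) + 8.7 * (-0.6428, -0.7660) = (9.2471 + -5.5923, 29.5650 + -6.6646) = (3.6548, 22.9004)
End effector: (3.6548, 22.9004)

Answer: 3.6548 22.9004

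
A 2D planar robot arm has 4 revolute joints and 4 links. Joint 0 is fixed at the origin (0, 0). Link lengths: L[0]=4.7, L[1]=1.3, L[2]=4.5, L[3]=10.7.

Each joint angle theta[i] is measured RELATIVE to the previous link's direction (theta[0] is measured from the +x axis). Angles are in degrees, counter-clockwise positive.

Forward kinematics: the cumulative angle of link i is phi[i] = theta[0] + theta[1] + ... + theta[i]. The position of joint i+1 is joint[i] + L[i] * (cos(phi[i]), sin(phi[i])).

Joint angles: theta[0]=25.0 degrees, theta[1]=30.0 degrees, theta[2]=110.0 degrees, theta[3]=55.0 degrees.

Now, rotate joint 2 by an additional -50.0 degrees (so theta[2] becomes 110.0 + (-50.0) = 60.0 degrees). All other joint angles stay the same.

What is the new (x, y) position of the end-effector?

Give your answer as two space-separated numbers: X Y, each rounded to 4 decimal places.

joint[0] = (0.0000, 0.0000)  (base)
link 0: phi[0] = 25 = 25 deg
  cos(25 deg) = 0.9063, sin(25 deg) = 0.4226
  joint[1] = (0.0000, 0.0000) + 4.7 * (0.9063, 0.4226) = (0.0000 + 4.2596, 0.0000 + 1.9863) = (4.2596, 1.9863)
link 1: phi[1] = 25 + 30 = 55 deg
  cos(55 deg) = 0.5736, sin(55 deg) = 0.8192
  joint[2] = (4.2596, 1.9863) + 1.3 * (0.5736, 0.8192) = (4.2596 + 0.7456, 1.9863 + 1.0649) = (5.0053, 3.0512)
link 2: phi[2] = 25 + 30 + 60 = 115 deg
  cos(115 deg) = -0.4226, sin(115 deg) = 0.9063
  joint[3] = (5.0053, 3.0512) + 4.5 * (-0.4226, 0.9063) = (5.0053 + -1.9018, 3.0512 + 4.0784) = (3.1035, 7.1296)
link 3: phi[3] = 25 + 30 + 60 + 55 = 170 deg
  cos(170 deg) = -0.9848, sin(170 deg) = 0.1736
  joint[4] = (3.1035, 7.1296) + 10.7 * (-0.9848, 0.1736) = (3.1035 + -10.5374, 7.1296 + 1.8580) = (-7.4339, 8.9876)
End effector: (-7.4339, 8.9876)

Answer: -7.4339 8.9876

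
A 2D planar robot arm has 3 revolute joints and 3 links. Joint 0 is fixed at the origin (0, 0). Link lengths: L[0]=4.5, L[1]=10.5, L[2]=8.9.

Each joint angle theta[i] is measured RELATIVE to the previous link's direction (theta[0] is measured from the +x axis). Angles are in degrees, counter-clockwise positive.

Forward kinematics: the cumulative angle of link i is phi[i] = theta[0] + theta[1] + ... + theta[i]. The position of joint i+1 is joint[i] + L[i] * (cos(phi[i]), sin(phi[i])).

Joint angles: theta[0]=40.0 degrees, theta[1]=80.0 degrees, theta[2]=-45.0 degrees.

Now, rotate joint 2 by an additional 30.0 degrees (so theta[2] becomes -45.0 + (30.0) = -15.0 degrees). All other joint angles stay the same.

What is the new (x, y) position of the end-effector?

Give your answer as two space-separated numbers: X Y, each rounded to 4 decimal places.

joint[0] = (0.0000, 0.0000)  (base)
link 0: phi[0] = 40 = 40 deg
  cos(40 deg) = 0.7660, sin(40 deg) = 0.6428
  joint[1] = (0.0000, 0.0000) + 4.5 * (0.7660, 0.6428) = (0.0000 + 3.4472, 0.0000 + 2.8925) = (3.4472, 2.8925)
link 1: phi[1] = 40 + 80 = 120 deg
  cos(120 deg) = -0.5000, sin(120 deg) = 0.8660
  joint[2] = (3.4472, 2.8925) + 10.5 * (-0.5000, 0.8660) = (3.4472 + -5.2500, 2.8925 + 9.0933) = (-1.8028, 11.9858)
link 2: phi[2] = 40 + 80 + -15 = 105 deg
  cos(105 deg) = -0.2588, sin(105 deg) = 0.9659
  joint[3] = (-1.8028, 11.9858) + 8.9 * (-0.2588, 0.9659) = (-1.8028 + -2.3035, 11.9858 + 8.5967) = (-4.1063, 20.5826)
End effector: (-4.1063, 20.5826)

Answer: -4.1063 20.5826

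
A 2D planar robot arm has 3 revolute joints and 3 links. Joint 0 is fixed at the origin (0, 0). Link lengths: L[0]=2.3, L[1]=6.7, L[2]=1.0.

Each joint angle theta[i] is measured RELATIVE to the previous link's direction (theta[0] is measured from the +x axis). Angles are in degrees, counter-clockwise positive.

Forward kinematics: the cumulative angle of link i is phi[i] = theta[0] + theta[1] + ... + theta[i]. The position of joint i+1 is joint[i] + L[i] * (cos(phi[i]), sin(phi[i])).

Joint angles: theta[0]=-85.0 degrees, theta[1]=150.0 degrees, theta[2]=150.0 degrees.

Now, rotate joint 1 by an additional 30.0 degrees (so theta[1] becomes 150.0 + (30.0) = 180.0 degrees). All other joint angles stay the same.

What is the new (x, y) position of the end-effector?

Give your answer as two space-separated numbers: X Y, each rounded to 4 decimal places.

joint[0] = (0.0000, 0.0000)  (base)
link 0: phi[0] = -85 = -85 deg
  cos(-85 deg) = 0.0872, sin(-85 deg) = -0.9962
  joint[1] = (0.0000, 0.0000) + 2.3 * (0.0872, -0.9962) = (0.0000 + 0.2005, 0.0000 + -2.2912) = (0.2005, -2.2912)
link 1: phi[1] = -85 + 180 = 95 deg
  cos(95 deg) = -0.0872, sin(95 deg) = 0.9962
  joint[2] = (0.2005, -2.2912) + 6.7 * (-0.0872, 0.9962) = (0.2005 + -0.5839, -2.2912 + 6.6745) = (-0.3835, 4.3833)
link 2: phi[2] = -85 + 180 + 150 = 245 deg
  cos(245 deg) = -0.4226, sin(245 deg) = -0.9063
  joint[3] = (-0.3835, 4.3833) + 1 * (-0.4226, -0.9063) = (-0.3835 + -0.4226, 4.3833 + -0.9063) = (-0.8061, 3.4769)
End effector: (-0.8061, 3.4769)

Answer: -0.8061 3.4769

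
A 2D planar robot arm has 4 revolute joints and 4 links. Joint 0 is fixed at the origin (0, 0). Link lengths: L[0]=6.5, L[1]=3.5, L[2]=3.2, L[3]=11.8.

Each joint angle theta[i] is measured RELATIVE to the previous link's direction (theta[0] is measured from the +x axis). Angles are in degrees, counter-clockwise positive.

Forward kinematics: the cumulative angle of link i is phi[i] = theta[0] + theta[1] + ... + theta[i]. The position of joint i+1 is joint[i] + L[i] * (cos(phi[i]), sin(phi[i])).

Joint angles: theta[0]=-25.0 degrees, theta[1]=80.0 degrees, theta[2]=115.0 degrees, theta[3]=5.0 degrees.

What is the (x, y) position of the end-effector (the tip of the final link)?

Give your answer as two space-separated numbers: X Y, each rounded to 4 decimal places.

joint[0] = (0.0000, 0.0000)  (base)
link 0: phi[0] = -25 = -25 deg
  cos(-25 deg) = 0.9063, sin(-25 deg) = -0.4226
  joint[1] = (0.0000, 0.0000) + 6.5 * (0.9063, -0.4226) = (0.0000 + 5.8910, 0.0000 + -2.7470) = (5.8910, -2.7470)
link 1: phi[1] = -25 + 80 = 55 deg
  cos(55 deg) = 0.5736, sin(55 deg) = 0.8192
  joint[2] = (5.8910, -2.7470) + 3.5 * (0.5736, 0.8192) = (5.8910 + 2.0075, -2.7470 + 2.8670) = (7.8985, 0.1200)
link 2: phi[2] = -25 + 80 + 115 = 170 deg
  cos(170 deg) = -0.9848, sin(170 deg) = 0.1736
  joint[3] = (7.8985, 0.1200) + 3.2 * (-0.9848, 0.1736) = (7.8985 + -3.1514, 0.1200 + 0.5557) = (4.7471, 0.6757)
link 3: phi[3] = -25 + 80 + 115 + 5 = 175 deg
  cos(175 deg) = -0.9962, sin(175 deg) = 0.0872
  joint[4] = (4.7471, 0.6757) + 11.8 * (-0.9962, 0.0872) = (4.7471 + -11.7551, 0.6757 + 1.0284) = (-7.0080, 1.7041)
End effector: (-7.0080, 1.7041)

Answer: -7.0080 1.7041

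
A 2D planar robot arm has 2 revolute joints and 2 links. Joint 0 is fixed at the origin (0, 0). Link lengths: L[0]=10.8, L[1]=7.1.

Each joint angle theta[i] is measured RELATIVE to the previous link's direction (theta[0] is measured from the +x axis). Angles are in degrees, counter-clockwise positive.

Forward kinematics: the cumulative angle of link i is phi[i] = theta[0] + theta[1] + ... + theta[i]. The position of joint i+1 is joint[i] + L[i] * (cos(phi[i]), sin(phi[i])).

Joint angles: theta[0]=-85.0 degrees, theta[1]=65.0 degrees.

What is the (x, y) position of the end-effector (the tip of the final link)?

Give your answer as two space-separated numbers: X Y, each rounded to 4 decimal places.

Answer: 7.6131 -13.1872

Derivation:
joint[0] = (0.0000, 0.0000)  (base)
link 0: phi[0] = -85 = -85 deg
  cos(-85 deg) = 0.0872, sin(-85 deg) = -0.9962
  joint[1] = (0.0000, 0.0000) + 10.8 * (0.0872, -0.9962) = (0.0000 + 0.9413, 0.0000 + -10.7589) = (0.9413, -10.7589)
link 1: phi[1] = -85 + 65 = -20 deg
  cos(-20 deg) = 0.9397, sin(-20 deg) = -0.3420
  joint[2] = (0.9413, -10.7589) + 7.1 * (0.9397, -0.3420) = (0.9413 + 6.6718, -10.7589 + -2.4283) = (7.6131, -13.1872)
End effector: (7.6131, -13.1872)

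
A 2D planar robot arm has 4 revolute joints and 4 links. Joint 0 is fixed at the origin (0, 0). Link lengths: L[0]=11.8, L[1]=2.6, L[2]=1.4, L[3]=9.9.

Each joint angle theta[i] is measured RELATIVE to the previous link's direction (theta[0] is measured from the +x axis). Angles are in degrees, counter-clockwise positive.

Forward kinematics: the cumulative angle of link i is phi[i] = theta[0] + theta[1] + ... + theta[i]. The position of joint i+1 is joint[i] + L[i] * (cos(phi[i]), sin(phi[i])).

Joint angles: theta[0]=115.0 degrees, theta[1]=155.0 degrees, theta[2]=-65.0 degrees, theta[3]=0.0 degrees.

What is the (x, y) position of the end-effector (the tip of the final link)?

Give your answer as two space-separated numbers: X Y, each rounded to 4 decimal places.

joint[0] = (0.0000, 0.0000)  (base)
link 0: phi[0] = 115 = 115 deg
  cos(115 deg) = -0.4226, sin(115 deg) = 0.9063
  joint[1] = (0.0000, 0.0000) + 11.8 * (-0.4226, 0.9063) = (0.0000 + -4.9869, 0.0000 + 10.6944) = (-4.9869, 10.6944)
link 1: phi[1] = 115 + 155 = 270 deg
  cos(270 deg) = -0.0000, sin(270 deg) = -1.0000
  joint[2] = (-4.9869, 10.6944) + 2.6 * (-0.0000, -1.0000) = (-4.9869 + -0.0000, 10.6944 + -2.6000) = (-4.9869, 8.0944)
link 2: phi[2] = 115 + 155 + -65 = 205 deg
  cos(205 deg) = -0.9063, sin(205 deg) = -0.4226
  joint[3] = (-4.9869, 8.0944) + 1.4 * (-0.9063, -0.4226) = (-4.9869 + -1.2688, 8.0944 + -0.5917) = (-6.2557, 7.5028)
link 3: phi[3] = 115 + 155 + -65 + 0 = 205 deg
  cos(205 deg) = -0.9063, sin(205 deg) = -0.4226
  joint[4] = (-6.2557, 7.5028) + 9.9 * (-0.9063, -0.4226) = (-6.2557 + -8.9724, 7.5028 + -4.1839) = (-15.2282, 3.3188)
End effector: (-15.2282, 3.3188)

Answer: -15.2282 3.3188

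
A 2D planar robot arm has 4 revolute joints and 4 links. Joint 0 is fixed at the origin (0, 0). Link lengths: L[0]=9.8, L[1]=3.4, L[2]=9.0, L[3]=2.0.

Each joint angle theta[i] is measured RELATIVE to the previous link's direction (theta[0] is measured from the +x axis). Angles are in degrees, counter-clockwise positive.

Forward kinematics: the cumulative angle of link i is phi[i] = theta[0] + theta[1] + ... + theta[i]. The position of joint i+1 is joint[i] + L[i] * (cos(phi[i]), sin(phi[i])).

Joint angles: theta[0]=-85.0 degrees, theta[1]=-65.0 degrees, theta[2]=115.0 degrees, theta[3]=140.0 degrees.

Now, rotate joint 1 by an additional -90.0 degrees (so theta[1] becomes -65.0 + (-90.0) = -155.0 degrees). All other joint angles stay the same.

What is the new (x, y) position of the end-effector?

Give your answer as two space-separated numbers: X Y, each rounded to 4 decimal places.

joint[0] = (0.0000, 0.0000)  (base)
link 0: phi[0] = -85 = -85 deg
  cos(-85 deg) = 0.0872, sin(-85 deg) = -0.9962
  joint[1] = (0.0000, 0.0000) + 9.8 * (0.0872, -0.9962) = (0.0000 + 0.8541, 0.0000 + -9.7627) = (0.8541, -9.7627)
link 1: phi[1] = -85 + -155 = -240 deg
  cos(-240 deg) = -0.5000, sin(-240 deg) = 0.8660
  joint[2] = (0.8541, -9.7627) + 3.4 * (-0.5000, 0.8660) = (0.8541 + -1.7000, -9.7627 + 2.9445) = (-0.8459, -6.8182)
link 2: phi[2] = -85 + -155 + 115 = -125 deg
  cos(-125 deg) = -0.5736, sin(-125 deg) = -0.8192
  joint[3] = (-0.8459, -6.8182) + 9 * (-0.5736, -0.8192) = (-0.8459 + -5.1622, -6.8182 + -7.3724) = (-6.0081, -14.1906)
link 3: phi[3] = -85 + -155 + 115 + 140 = 15 deg
  cos(15 deg) = 0.9659, sin(15 deg) = 0.2588
  joint[4] = (-6.0081, -14.1906) + 2 * (0.9659, 0.2588) = (-6.0081 + 1.9319, -14.1906 + 0.5176) = (-4.0762, -13.6730)
End effector: (-4.0762, -13.6730)

Answer: -4.0762 -13.6730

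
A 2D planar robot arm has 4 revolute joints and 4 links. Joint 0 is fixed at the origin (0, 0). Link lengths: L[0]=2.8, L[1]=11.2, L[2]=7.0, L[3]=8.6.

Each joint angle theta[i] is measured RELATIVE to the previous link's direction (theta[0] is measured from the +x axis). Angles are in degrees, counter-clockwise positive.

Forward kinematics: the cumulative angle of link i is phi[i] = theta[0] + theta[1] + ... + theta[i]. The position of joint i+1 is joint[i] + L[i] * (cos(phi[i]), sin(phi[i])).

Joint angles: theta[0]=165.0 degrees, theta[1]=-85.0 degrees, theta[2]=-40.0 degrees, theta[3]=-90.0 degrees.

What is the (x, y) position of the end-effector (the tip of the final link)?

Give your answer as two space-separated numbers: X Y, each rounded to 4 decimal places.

Answer: 10.1306 9.6661

Derivation:
joint[0] = (0.0000, 0.0000)  (base)
link 0: phi[0] = 165 = 165 deg
  cos(165 deg) = -0.9659, sin(165 deg) = 0.2588
  joint[1] = (0.0000, 0.0000) + 2.8 * (-0.9659, 0.2588) = (0.0000 + -2.7046, 0.0000 + 0.7247) = (-2.7046, 0.7247)
link 1: phi[1] = 165 + -85 = 80 deg
  cos(80 deg) = 0.1736, sin(80 deg) = 0.9848
  joint[2] = (-2.7046, 0.7247) + 11.2 * (0.1736, 0.9848) = (-2.7046 + 1.9449, 0.7247 + 11.0298) = (-0.7597, 11.7545)
link 2: phi[2] = 165 + -85 + -40 = 40 deg
  cos(40 deg) = 0.7660, sin(40 deg) = 0.6428
  joint[3] = (-0.7597, 11.7545) + 7 * (0.7660, 0.6428) = (-0.7597 + 5.3623, 11.7545 + 4.4995) = (4.6026, 16.2541)
link 3: phi[3] = 165 + -85 + -40 + -90 = -50 deg
  cos(-50 deg) = 0.6428, sin(-50 deg) = -0.7660
  joint[4] = (4.6026, 16.2541) + 8.6 * (0.6428, -0.7660) = (4.6026 + 5.5280, 16.2541 + -6.5880) = (10.1306, 9.6661)
End effector: (10.1306, 9.6661)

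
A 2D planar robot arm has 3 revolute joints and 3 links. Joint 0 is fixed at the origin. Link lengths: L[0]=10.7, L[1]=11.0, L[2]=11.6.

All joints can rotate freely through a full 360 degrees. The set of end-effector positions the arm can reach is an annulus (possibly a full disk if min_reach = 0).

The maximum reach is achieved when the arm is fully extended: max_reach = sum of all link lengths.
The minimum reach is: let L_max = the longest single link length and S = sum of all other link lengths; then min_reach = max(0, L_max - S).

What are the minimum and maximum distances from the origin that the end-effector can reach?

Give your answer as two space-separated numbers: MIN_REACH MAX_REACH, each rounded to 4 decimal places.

Link lengths: [10.7, 11.0, 11.6]
max_reach = 10.7 + 11 + 11.6 = 33.3
L_max = max([10.7, 11.0, 11.6]) = 11.6
S (sum of others) = 33.3 - 11.6 = 21.7
min_reach = max(0, 11.6 - 21.7) = max(0, -10.1) = 0

Answer: 0.0000 33.3000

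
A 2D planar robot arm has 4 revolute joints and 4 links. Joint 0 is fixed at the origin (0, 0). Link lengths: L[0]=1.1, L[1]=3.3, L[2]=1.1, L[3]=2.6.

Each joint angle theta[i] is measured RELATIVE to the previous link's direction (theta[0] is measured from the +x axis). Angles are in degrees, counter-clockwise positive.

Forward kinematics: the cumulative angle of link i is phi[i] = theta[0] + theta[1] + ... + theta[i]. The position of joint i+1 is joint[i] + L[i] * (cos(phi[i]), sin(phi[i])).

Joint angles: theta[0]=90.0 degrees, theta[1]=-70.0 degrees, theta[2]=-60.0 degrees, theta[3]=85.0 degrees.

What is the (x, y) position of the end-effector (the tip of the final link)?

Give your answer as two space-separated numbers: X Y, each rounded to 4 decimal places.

Answer: 5.7821 3.3601

Derivation:
joint[0] = (0.0000, 0.0000)  (base)
link 0: phi[0] = 90 = 90 deg
  cos(90 deg) = 0.0000, sin(90 deg) = 1.0000
  joint[1] = (0.0000, 0.0000) + 1.1 * (0.0000, 1.0000) = (0.0000 + 0.0000, 0.0000 + 1.1000) = (0.0000, 1.1000)
link 1: phi[1] = 90 + -70 = 20 deg
  cos(20 deg) = 0.9397, sin(20 deg) = 0.3420
  joint[2] = (0.0000, 1.1000) + 3.3 * (0.9397, 0.3420) = (0.0000 + 3.1010, 1.1000 + 1.1287) = (3.1010, 2.2287)
link 2: phi[2] = 90 + -70 + -60 = -40 deg
  cos(-40 deg) = 0.7660, sin(-40 deg) = -0.6428
  joint[3] = (3.1010, 2.2287) + 1.1 * (0.7660, -0.6428) = (3.1010 + 0.8426, 2.2287 + -0.7071) = (3.9436, 1.5216)
link 3: phi[3] = 90 + -70 + -60 + 85 = 45 deg
  cos(45 deg) = 0.7071, sin(45 deg) = 0.7071
  joint[4] = (3.9436, 1.5216) + 2.6 * (0.7071, 0.7071) = (3.9436 + 1.8385, 1.5216 + 1.8385) = (5.7821, 3.3601)
End effector: (5.7821, 3.3601)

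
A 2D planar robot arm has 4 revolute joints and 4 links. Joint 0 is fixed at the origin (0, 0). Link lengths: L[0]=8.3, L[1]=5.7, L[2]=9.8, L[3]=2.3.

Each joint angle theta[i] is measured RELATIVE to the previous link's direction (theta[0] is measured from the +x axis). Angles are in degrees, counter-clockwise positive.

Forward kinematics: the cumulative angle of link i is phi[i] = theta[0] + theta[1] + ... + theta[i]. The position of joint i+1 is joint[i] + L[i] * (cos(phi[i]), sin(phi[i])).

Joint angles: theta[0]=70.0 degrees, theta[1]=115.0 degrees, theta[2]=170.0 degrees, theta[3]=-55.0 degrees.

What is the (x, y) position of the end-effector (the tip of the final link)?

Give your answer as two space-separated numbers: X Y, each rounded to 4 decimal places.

joint[0] = (0.0000, 0.0000)  (base)
link 0: phi[0] = 70 = 70 deg
  cos(70 deg) = 0.3420, sin(70 deg) = 0.9397
  joint[1] = (0.0000, 0.0000) + 8.3 * (0.3420, 0.9397) = (0.0000 + 2.8388, 0.0000 + 7.7994) = (2.8388, 7.7994)
link 1: phi[1] = 70 + 115 = 185 deg
  cos(185 deg) = -0.9962, sin(185 deg) = -0.0872
  joint[2] = (2.8388, 7.7994) + 5.7 * (-0.9962, -0.0872) = (2.8388 + -5.6783, 7.7994 + -0.4968) = (-2.8395, 7.3027)
link 2: phi[2] = 70 + 115 + 170 = 355 deg
  cos(355 deg) = 0.9962, sin(355 deg) = -0.0872
  joint[3] = (-2.8395, 7.3027) + 9.8 * (0.9962, -0.0872) = (-2.8395 + 9.7627, 7.3027 + -0.8541) = (6.9232, 6.4485)
link 3: phi[3] = 70 + 115 + 170 + -55 = 300 deg
  cos(300 deg) = 0.5000, sin(300 deg) = -0.8660
  joint[4] = (6.9232, 6.4485) + 2.3 * (0.5000, -0.8660) = (6.9232 + 1.1500, 6.4485 + -1.9919) = (8.0732, 4.4567)
End effector: (8.0732, 4.4567)

Answer: 8.0732 4.4567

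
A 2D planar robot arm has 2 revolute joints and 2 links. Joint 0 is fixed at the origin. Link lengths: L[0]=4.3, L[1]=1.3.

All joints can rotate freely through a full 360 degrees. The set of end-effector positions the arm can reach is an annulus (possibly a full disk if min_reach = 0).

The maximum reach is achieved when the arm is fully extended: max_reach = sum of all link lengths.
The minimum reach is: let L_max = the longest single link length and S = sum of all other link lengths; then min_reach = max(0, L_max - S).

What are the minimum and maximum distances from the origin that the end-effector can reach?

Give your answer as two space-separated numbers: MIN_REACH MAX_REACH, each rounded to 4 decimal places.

Link lengths: [4.3, 1.3]
max_reach = 4.3 + 1.3 = 5.6
L_max = max([4.3, 1.3]) = 4.3
S (sum of others) = 5.6 - 4.3 = 1.3
min_reach = max(0, 4.3 - 1.3) = max(0, 3) = 3

Answer: 3.0000 5.6000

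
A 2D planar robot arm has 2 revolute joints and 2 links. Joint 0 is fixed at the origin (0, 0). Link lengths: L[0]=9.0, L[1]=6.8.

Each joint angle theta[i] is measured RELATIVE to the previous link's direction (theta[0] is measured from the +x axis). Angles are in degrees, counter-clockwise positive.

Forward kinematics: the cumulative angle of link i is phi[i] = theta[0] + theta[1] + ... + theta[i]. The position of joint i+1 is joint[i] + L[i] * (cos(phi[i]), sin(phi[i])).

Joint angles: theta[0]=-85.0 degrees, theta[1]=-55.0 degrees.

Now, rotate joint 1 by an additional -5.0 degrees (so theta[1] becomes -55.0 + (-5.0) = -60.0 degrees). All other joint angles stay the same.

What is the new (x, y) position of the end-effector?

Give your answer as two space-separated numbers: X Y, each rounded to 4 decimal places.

Answer: -4.7858 -12.8661

Derivation:
joint[0] = (0.0000, 0.0000)  (base)
link 0: phi[0] = -85 = -85 deg
  cos(-85 deg) = 0.0872, sin(-85 deg) = -0.9962
  joint[1] = (0.0000, 0.0000) + 9 * (0.0872, -0.9962) = (0.0000 + 0.7844, 0.0000 + -8.9658) = (0.7844, -8.9658)
link 1: phi[1] = -85 + -60 = -145 deg
  cos(-145 deg) = -0.8192, sin(-145 deg) = -0.5736
  joint[2] = (0.7844, -8.9658) + 6.8 * (-0.8192, -0.5736) = (0.7844 + -5.5702, -8.9658 + -3.9003) = (-4.7858, -12.8661)
End effector: (-4.7858, -12.8661)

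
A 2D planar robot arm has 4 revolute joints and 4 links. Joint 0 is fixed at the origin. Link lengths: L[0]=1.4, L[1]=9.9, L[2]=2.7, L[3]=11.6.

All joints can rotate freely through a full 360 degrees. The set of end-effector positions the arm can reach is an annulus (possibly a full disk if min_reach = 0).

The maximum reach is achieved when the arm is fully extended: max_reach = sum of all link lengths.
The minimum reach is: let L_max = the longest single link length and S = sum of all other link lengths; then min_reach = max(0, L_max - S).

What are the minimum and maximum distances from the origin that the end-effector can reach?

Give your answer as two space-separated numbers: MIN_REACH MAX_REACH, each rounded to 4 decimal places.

Answer: 0.0000 25.6000

Derivation:
Link lengths: [1.4, 9.9, 2.7, 11.6]
max_reach = 1.4 + 9.9 + 2.7 + 11.6 = 25.6
L_max = max([1.4, 9.9, 2.7, 11.6]) = 11.6
S (sum of others) = 25.6 - 11.6 = 14
min_reach = max(0, 11.6 - 14) = max(0, -2.4) = 0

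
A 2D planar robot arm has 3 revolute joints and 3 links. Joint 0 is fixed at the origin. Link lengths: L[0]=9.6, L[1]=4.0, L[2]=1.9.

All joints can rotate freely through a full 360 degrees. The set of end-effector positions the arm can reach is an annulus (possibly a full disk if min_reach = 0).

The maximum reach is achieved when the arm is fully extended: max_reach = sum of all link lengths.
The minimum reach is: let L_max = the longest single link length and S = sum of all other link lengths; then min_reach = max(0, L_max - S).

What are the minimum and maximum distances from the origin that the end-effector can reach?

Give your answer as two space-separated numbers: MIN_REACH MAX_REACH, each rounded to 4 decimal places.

Link lengths: [9.6, 4.0, 1.9]
max_reach = 9.6 + 4 + 1.9 = 15.5
L_max = max([9.6, 4.0, 1.9]) = 9.6
S (sum of others) = 15.5 - 9.6 = 5.9
min_reach = max(0, 9.6 - 5.9) = max(0, 3.7) = 3.7

Answer: 3.7000 15.5000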